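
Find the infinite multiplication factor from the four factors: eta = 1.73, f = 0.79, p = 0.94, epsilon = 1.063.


k_inf = eta * f * p * epsilon
k_inf = 1.73 * 0.79 * 0.94 * 1.063
k_inf = 1.3656

1.3656


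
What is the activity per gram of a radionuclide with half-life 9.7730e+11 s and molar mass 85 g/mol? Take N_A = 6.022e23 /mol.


lambda = ln(2) / t_half = ln(2) / 9.7730e+11 = 7.092471e-13 /s
SA = lambda * N_A / M
SA = 7.092471e-13 * 6.022e23 / 85
SA = 5.0248e+09 Bq/g

5.0248e+09


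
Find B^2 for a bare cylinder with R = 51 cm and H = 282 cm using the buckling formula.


B^2 = (2.405/R)^2 + (pi/H)^2
B^2 = (2.405/51)^2 + (pi/282)^2
B^2 = 0.0023479 /cm^2

0.0023479


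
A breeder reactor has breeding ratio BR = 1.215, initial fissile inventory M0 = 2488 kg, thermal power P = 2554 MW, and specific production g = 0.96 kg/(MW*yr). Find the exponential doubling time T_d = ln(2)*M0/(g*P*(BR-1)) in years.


Breeding gain G = BR - 1 = 1.215 - 1 = 0.215
Fissile production rate = g * P * G = 0.96 * 2554 * 0.215 = 527.1456 kg/yr
T_d = ln(2) * M0 / (g * P * G)
T_d = ln(2) * 2488 / 527.1456 = 3.2715 yr

3.2715


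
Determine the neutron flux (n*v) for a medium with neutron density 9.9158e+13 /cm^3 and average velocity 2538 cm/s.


phi = n * v
phi = 9.9158e+13 * 2538
phi = 2.5166e+17 /cm^2/s

2.5166e+17


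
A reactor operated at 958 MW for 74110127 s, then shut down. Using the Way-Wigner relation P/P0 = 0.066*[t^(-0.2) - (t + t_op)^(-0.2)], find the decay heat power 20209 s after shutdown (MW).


P/P0 = 0.066 * [t^(-0.2) - (t + t_op)^(-0.2)]
P/P0 = 0.066 * [20209^(-0.2) - (20209 + 74110127)^(-0.2)]
P/P0 = 0.066 * [0.1376864 - 0.02666864] = 0.007327172
P = 958 * 0.007327172 = 7.0194 MW

7.0194


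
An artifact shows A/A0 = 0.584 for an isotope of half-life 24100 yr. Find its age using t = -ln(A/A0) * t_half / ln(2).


lambda = ln(2) / t_half = ln(2) / 24100 = 2.876129e-05 /yr
t = -ln(A/A0) / lambda
t = -ln(0.584) / 2.876129e-05
t = 18701 yr

18701


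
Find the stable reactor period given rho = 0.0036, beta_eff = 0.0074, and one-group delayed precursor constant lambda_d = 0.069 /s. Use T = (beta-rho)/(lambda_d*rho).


T = (beta - rho) / (lambda_d * rho)
T = (0.0074 - 0.0036) / (0.069 * 0.0036)
T = 15.298 s

15.298


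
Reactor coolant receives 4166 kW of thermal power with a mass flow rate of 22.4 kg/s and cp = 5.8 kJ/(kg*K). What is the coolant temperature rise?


dT = Q / (m_dot * cp)
dT = 4166 / (22.4 * 5.8)
dT = 32.066 C

32.066


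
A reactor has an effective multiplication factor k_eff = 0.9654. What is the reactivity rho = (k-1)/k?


rho = (k_eff - 1) / k_eff
rho = (0.9654 - 1) / 0.9654
rho = -0.035840

-0.035840


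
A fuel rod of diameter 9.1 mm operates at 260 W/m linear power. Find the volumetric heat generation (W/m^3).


r = D / 2 / 1000 = 9.1 / 2 / 1000 = 0.00455 m
q''' = q' / (pi * r^2)
q''' = 260 / (pi * 0.00455^2)
q''' = 3.9976e+06 W/m^3

3.9976e+06


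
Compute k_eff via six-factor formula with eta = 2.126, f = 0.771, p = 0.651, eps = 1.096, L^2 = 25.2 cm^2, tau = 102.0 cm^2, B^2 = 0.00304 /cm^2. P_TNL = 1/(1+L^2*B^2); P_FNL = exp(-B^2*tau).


k_inf = eta*f*p*eps = 2.126*0.771*0.651*1.096 = 1.169524
P_TNL = 1/(1 + L^2*B^2) = 1/(1 + 25.2*0.00304) = 0.9288432
P_FNL = exp(-B^2*tau) = exp(-0.00304*102.0) = 0.7333883
k_eff = k_inf * P_TNL * P_FNL = 1.169524 * 0.9288432 * 0.7333883
k_eff = 0.79668

0.79668


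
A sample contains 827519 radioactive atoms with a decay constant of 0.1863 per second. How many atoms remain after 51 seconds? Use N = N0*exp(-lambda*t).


N = N0 * exp(-lambda * t)
N = 827519 * exp(-0.1863 * 51)
N = 61.861

61.861


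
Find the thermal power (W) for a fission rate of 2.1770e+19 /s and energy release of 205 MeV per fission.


P = fission_rate * E_MeV * 1.602e-13
P = 2.1770e+19 * 205 * 1.602e-13
P = 7.1495e+08 W

7.1495e+08


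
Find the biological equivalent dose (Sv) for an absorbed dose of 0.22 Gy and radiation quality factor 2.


H = D * Q
H = 0.22 * 2
H = 0.44000 Sv

0.44000


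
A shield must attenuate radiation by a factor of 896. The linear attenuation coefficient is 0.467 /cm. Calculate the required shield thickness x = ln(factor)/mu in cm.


x = ln(factor) / mu
x = ln(896) / 0.467
x = 14.557 cm

14.557


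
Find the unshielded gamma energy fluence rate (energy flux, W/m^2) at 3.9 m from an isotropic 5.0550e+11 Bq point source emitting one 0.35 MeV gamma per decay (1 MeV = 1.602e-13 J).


psi = A * E * 1.602e-13 / (4*pi*r^2)
psi = 5.0550e+11 * 0.35 * 1.602e-13 / (4*pi*3.9^2)
psi = 1.4829e-04 W/m^2

1.4829e-04


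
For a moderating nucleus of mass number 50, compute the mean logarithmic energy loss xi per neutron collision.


xi = 1 + (A-1)^2/(2A) * ln((A-1)/(A+1))
xi = 1 + (50-1)^2/(2*50) * ln((50-1)/(50 +1))
xi = 0.039472

0.039472


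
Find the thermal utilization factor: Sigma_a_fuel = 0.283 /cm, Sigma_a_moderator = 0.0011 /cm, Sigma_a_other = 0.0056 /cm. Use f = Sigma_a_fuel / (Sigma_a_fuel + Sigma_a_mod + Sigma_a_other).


f = Sigma_a_fuel / (Sigma_a_fuel + Sigma_a_mod + Sigma_a_other)
f = 0.283 / (0.283 + 0.0011 + 0.0056)
f = 0.97687

0.97687


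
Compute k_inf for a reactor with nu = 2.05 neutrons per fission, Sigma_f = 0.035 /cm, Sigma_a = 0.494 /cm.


k_inf = nu * Sigma_f / Sigma_a
k_inf = 2.05 * 0.035 / 0.494
k_inf = 0.14524

0.14524


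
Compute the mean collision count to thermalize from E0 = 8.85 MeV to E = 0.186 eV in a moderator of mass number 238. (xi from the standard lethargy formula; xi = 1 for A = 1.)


xi = 1 + (A-1)^2/(2A)*ln((A-1)/(A+1)) = 0.008379872 (for A = 238)
n = ln(E0/E) / xi
n = ln(8.85e6 / 0.186) / 0.008379872
n = ln(4.758065e+07) / 0.008379872 = 2109.6

2109.6


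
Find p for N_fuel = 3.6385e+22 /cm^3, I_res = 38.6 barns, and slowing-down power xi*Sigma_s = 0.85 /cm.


p = exp(-N * I * 1e-24 / (xi*Sigma_s))
p = exp(-3.6385e+22 * 38.6 * 1e-24 / 0.85)
p = 0.19161

0.19161


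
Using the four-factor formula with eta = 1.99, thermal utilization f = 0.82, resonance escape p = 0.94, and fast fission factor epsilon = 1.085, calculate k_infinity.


k_inf = eta * f * p * epsilon
k_inf = 1.99 * 0.82 * 0.94 * 1.085
k_inf = 1.6643

1.6643


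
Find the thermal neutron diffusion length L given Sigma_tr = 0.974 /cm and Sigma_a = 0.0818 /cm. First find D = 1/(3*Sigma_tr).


D = 1 / (3 * Sigma_tr) = 1 / (3 * 0.974) = 0.3422313 cm
L = sqrt(D / Sigma_a)
L = sqrt(0.3422313 / 0.0818)
L = 2.0454 cm

2.0454


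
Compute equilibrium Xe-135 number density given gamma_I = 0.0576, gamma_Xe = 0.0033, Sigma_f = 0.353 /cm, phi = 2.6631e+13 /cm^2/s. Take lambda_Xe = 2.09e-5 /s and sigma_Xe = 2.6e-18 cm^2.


Xe_eq = (gamma_I + gamma_Xe) * Sigma_f * phi / (lambda_Xe + sigma_Xe * phi)
Numerator = (0.0576 + 0.0033) * 0.353 * 2.6631e+13 = 5.725052e+11
Denominator = 2.09e-5 + 2.6e-18 * 2.6631e+13 = 9.014060e-05
Xe_eq = 5.725052e+11 / 9.014060e-05 = 6.3512e+15 /cm^3

6.3512e+15


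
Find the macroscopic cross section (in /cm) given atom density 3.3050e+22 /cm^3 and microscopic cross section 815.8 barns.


Sigma = N * sigma_barns * 1e-24
Sigma = 3.3050e+22 * 815.8 * 1e-24
Sigma = 26.962 /cm

26.962


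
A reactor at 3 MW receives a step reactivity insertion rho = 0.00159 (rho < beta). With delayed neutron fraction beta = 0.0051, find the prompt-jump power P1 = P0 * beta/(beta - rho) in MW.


P1/P0 = beta / (beta - rho)
P1/P0 = 0.0051 / (0.0051 - 0.00159) = 1.452991
P1 = 3 * 1.452991 = 4.3590 MW

4.3590


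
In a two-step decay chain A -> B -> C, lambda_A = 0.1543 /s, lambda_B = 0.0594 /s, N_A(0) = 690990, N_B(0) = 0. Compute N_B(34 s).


N_B(t) = lambda_A * N_A0 / (lambda_B - lambda_A) * [exp(-lambda_A*t) - exp(-lambda_B*t)]
exp(-0.1543*34) = 0.005267497; exp(-0.0594*34) = 0.1327085
N_B = 0.1543 * 690990 / (0.0594 - 0.1543) * (0.005267497 - 0.1327085)
N_B = 143179

143179


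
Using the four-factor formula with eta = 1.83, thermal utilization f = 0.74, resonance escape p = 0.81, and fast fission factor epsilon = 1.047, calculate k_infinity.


k_inf = eta * f * p * epsilon
k_inf = 1.83 * 0.74 * 0.81 * 1.047
k_inf = 1.1485

1.1485


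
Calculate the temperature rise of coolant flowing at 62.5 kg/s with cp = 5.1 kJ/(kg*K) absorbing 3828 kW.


dT = Q / (m_dot * cp)
dT = 3828 / (62.5 * 5.1)
dT = 12.009 C

12.009


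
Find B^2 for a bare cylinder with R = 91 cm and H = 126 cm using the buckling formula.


B^2 = (2.405/R)^2 + (pi/H)^2
B^2 = (2.405/91)^2 + (pi/126)^2
B^2 = 0.0013201 /cm^2

0.0013201


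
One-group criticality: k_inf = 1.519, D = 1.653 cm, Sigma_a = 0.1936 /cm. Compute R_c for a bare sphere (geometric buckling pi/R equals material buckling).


L^2 = D / Sigma_a = 1.653 / 0.1936 = 8.538223 cm^2
B_m^2 = (k_inf - 1) / L^2 = (1.519 - 1) / 8.538223 = 0.06078548 /cm^2
For a bare sphere: B_g = pi/R, so R_c = pi / sqrt(B_m^2)
R_c = pi / sqrt(0.06078548) = 12.742 cm

12.742


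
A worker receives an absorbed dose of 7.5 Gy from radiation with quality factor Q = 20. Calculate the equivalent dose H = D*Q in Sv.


H = D * Q
H = 7.5 * 20
H = 150.00 Sv

150.00


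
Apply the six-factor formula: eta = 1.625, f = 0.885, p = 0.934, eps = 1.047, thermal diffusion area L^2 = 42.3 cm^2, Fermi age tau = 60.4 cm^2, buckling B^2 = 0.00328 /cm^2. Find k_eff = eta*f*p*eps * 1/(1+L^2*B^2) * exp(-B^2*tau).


k_inf = eta*f*p*eps = 1.625*0.885*0.934*1.047 = 1.406340
P_TNL = 1/(1 + L^2*B^2) = 1/(1 + 42.3*0.00328) = 0.8781605
P_FNL = exp(-B^2*tau) = exp(-0.00328*60.4) = 0.8202780
k_eff = k_inf * P_TNL * P_FNL = 1.406340 * 0.8781605 * 0.8202780
k_eff = 1.0130

1.0130


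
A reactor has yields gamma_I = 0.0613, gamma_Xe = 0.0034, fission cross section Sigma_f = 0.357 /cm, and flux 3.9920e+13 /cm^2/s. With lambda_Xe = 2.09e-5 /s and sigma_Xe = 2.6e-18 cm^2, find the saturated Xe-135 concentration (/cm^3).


Xe_eq = (gamma_I + gamma_Xe) * Sigma_f * phi / (lambda_Xe + sigma_Xe * phi)
Numerator = (0.0613 + 0.0034) * 0.357 * 3.9920e+13 = 9.220682e+11
Denominator = 2.09e-5 + 2.6e-18 * 3.9920e+13 = 1.246920e-04
Xe_eq = 9.220682e+11 / 1.246920e-04 = 7.3948e+15 /cm^3

7.3948e+15


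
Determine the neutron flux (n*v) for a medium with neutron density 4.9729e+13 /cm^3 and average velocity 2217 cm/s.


phi = n * v
phi = 4.9729e+13 * 2217
phi = 1.1025e+17 /cm^2/s

1.1025e+17


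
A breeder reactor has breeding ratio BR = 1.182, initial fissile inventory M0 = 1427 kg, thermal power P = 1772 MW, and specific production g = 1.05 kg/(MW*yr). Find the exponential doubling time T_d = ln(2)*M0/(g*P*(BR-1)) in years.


Breeding gain G = BR - 1 = 1.182 - 1 = 0.182
Fissile production rate = g * P * G = 1.05 * 1772 * 0.182 = 338.6292 kg/yr
T_d = ln(2) * M0 / (g * P * G)
T_d = ln(2) * 1427 / 338.6292 = 2.9210 yr

2.9210


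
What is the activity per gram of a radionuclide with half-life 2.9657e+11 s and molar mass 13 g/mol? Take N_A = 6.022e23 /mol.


lambda = ln(2) / t_half = ln(2) / 2.9657e+11 = 2.337213e-12 /s
SA = lambda * N_A / M
SA = 2.337213e-12 * 6.022e23 / 13
SA = 1.0827e+11 Bq/g

1.0827e+11


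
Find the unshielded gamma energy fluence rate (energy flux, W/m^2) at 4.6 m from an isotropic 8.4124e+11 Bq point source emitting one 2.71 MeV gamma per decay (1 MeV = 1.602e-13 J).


psi = A * E * 1.602e-13 / (4*pi*r^2)
psi = 8.4124e+11 * 2.71 * 1.602e-13 / (4*pi*4.6^2)
psi = 0.0013735 W/m^2

0.0013735


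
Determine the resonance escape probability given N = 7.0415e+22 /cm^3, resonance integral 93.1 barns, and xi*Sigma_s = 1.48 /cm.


p = exp(-N * I * 1e-24 / (xi*Sigma_s))
p = exp(-7.0415e+22 * 93.1 * 1e-24 / 1.48)
p = 0.011921

0.011921


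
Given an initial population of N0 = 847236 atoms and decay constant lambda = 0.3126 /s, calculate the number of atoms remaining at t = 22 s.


N = N0 * exp(-lambda * t)
N = 847236 * exp(-0.3126 * 22)
N = 873.52

873.52


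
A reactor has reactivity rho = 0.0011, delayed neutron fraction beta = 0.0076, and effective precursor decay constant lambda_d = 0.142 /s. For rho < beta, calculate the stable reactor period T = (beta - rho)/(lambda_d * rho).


T = (beta - rho) / (lambda_d * rho)
T = (0.0076 - 0.0011) / (0.142 * 0.0011)
T = 41.613 s

41.613


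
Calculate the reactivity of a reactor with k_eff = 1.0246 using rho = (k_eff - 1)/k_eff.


rho = (k_eff - 1) / k_eff
rho = (1.0246 - 1) / 1.0246
rho = 0.024009

0.024009


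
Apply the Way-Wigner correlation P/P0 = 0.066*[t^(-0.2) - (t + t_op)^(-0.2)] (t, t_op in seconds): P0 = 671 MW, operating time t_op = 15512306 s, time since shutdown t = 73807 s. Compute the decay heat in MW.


P/P0 = 0.066 * [t^(-0.2) - (t + t_op)^(-0.2)]
P/P0 = 0.066 * [73807^(-0.2) - (73807 + 15512306)^(-0.2)]
P/P0 = 0.066 * [0.1062626 - 0.03642944] = 0.004608989
P = 671 * 0.004608989 = 3.0926 MW

3.0926


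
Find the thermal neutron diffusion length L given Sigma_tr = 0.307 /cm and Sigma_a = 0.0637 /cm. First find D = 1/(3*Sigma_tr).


D = 1 / (3 * Sigma_tr) = 1 / (3 * 0.307) = 1.085776 cm
L = sqrt(D / Sigma_a)
L = sqrt(1.085776 / 0.0637)
L = 4.1286 cm

4.1286


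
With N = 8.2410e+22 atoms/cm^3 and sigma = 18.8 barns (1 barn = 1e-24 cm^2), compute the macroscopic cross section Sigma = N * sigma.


Sigma = N * sigma_barns * 1e-24
Sigma = 8.2410e+22 * 18.8 * 1e-24
Sigma = 1.5493 /cm

1.5493


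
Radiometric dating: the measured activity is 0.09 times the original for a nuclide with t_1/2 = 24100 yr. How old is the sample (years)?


lambda = ln(2) / t_half = ln(2) / 24100 = 2.876129e-05 /yr
t = -ln(A/A0) / lambda
t = -ln(0.09) / 2.876129e-05
t = 83722 yr

83722


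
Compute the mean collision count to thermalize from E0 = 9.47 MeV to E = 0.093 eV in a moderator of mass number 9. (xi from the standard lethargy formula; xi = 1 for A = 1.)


xi = 1 + (A-1)^2/(2A)*ln((A-1)/(A+1)) = 0.2066007 (for A = 9)
n = ln(E0/E) / xi
n = ln(9.47e6 / 0.093) / 0.2066007
n = ln(1.018280e+08) / 0.2066007 = 89.248

89.248


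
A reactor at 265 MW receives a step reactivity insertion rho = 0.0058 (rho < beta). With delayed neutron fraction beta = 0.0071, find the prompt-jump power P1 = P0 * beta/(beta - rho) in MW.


P1/P0 = beta / (beta - rho)
P1/P0 = 0.0071 / (0.0071 - 0.0058) = 5.461538
P1 = 265 * 5.461538 = 1447.3 MW

1447.3


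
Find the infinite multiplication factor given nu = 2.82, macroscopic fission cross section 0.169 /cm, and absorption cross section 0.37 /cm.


k_inf = nu * Sigma_f / Sigma_a
k_inf = 2.82 * 0.169 / 0.37
k_inf = 1.2881

1.2881


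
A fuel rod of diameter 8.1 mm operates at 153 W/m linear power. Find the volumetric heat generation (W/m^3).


r = D / 2 / 1000 = 8.1 / 2 / 1000 = 0.00405 m
q''' = q' / (pi * r^2)
q''' = 153 / (pi * 0.00405^2)
q''' = 2.9691e+06 W/m^3

2.9691e+06


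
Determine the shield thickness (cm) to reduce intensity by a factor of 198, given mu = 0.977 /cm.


x = ln(factor) / mu
x = ln(198) / 0.977
x = 5.4128 cm

5.4128


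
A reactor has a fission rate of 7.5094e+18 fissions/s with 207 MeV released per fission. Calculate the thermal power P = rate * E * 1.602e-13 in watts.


P = fission_rate * E_MeV * 1.602e-13
P = 7.5094e+18 * 207 * 1.602e-13
P = 2.4902e+08 W

2.4902e+08


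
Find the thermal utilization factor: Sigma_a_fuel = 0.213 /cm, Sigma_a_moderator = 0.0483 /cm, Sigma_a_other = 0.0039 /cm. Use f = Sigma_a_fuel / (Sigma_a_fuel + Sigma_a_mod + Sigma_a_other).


f = Sigma_a_fuel / (Sigma_a_fuel + Sigma_a_mod + Sigma_a_other)
f = 0.213 / (0.213 + 0.0483 + 0.0039)
f = 0.80317

0.80317


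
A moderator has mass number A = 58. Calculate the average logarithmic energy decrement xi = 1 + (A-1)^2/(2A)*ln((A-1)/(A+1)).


xi = 1 + (A-1)^2/(2A) * ln((A-1)/(A+1))
xi = 1 + (58-1)^2/(2*58) * ln((58-1)/(58 +1))
xi = 0.034090

0.034090


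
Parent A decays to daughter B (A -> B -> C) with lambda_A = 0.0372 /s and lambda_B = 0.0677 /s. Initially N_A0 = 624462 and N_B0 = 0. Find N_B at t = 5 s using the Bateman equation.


N_B(t) = lambda_A * N_A0 / (lambda_B - lambda_A) * [exp(-lambda_A*t) - exp(-lambda_B*t)]
exp(-0.0372*5) = 0.8302736; exp(-0.0677*5) = 0.7128388
N_B = 0.0372 * 624462 / (0.0677 - 0.0372) * (0.8302736 - 0.7128388)
N_B = 89443

89443


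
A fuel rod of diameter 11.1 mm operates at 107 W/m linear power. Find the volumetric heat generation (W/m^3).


r = D / 2 / 1000 = 11.1 / 2 / 1000 = 0.00555 m
q''' = q' / (pi * r^2)
q''' = 107 / (pi * 0.00555^2)
q''' = 1.1057e+06 W/m^3

1.1057e+06


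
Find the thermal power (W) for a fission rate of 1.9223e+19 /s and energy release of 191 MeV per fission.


P = fission_rate * E_MeV * 1.602e-13
P = 1.9223e+19 * 191 * 1.602e-13
P = 5.8819e+08 W

5.8819e+08


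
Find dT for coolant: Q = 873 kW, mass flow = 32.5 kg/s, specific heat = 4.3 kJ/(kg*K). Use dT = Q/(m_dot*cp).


dT = Q / (m_dot * cp)
dT = 873 / (32.5 * 4.3)
dT = 6.2469 C

6.2469


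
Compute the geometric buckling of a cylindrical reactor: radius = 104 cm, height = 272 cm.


B^2 = (2.405/R)^2 + (pi/H)^2
B^2 = (2.405/104)^2 + (pi/272)^2
B^2 = 6.6817e-04 /cm^2

6.6817e-04


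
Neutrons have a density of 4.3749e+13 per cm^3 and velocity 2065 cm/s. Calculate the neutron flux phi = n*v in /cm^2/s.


phi = n * v
phi = 4.3749e+13 * 2065
phi = 9.0342e+16 /cm^2/s

9.0342e+16


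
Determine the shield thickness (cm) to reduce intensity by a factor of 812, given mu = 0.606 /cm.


x = ln(factor) / mu
x = ln(812) / 0.606
x = 11.055 cm

11.055


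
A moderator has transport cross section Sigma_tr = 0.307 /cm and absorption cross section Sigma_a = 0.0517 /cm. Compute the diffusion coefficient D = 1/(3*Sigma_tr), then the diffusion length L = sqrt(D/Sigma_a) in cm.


D = 1 / (3 * Sigma_tr) = 1 / (3 * 0.307) = 1.085776 cm
L = sqrt(D / Sigma_a)
L = sqrt(1.085776 / 0.0517)
L = 4.5827 cm

4.5827


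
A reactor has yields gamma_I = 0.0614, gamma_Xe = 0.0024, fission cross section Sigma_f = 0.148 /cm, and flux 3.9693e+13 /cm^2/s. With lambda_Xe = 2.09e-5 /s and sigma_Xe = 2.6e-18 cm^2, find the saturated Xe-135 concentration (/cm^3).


Xe_eq = (gamma_I + gamma_Xe) * Sigma_f * phi / (lambda_Xe + sigma_Xe * phi)
Numerator = (0.0614 + 0.0024) * 0.148 * 3.9693e+13 = 3.747972e+11
Denominator = 2.09e-5 + 2.6e-18 * 3.9693e+13 = 1.241018e-04
Xe_eq = 3.747972e+11 / 1.241018e-04 = 3.0201e+15 /cm^3

3.0201e+15


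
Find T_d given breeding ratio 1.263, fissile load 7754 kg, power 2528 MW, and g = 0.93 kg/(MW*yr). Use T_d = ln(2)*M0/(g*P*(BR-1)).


Breeding gain G = BR - 1 = 1.263 - 1 = 0.263
Fissile production rate = g * P * G = 0.93 * 2528 * 0.263 = 618.32352 kg/yr
T_d = ln(2) * M0 / (g * P * G)
T_d = ln(2) * 7754 / 618.32352 = 8.6923 yr

8.6923


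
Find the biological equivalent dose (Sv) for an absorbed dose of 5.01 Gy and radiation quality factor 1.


H = D * Q
H = 5.01 * 1
H = 5.0100 Sv

5.0100


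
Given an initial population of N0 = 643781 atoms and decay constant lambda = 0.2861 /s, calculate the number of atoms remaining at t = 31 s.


N = N0 * exp(-lambda * t)
N = 643781 * exp(-0.2861 * 31)
N = 90.560

90.560


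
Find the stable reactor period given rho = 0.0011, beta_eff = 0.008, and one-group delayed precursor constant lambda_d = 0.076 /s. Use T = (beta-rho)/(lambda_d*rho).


T = (beta - rho) / (lambda_d * rho)
T = (0.008 - 0.0011) / (0.076 * 0.0011)
T = 82.536 s

82.536


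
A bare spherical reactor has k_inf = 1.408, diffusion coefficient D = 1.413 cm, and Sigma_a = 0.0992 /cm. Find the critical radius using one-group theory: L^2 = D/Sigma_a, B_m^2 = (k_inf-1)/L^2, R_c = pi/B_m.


L^2 = D / Sigma_a = 1.413 / 0.0992 = 14.24395 cm^2
B_m^2 = (k_inf - 1) / L^2 = (1.408 - 1) / 14.24395 = 0.02864374 /cm^2
For a bare sphere: B_g = pi/R, so R_c = pi / sqrt(B_m^2)
R_c = pi / sqrt(0.02864374) = 18.562 cm

18.562


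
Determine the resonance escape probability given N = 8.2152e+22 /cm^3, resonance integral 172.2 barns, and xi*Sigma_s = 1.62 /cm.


p = exp(-N * I * 1e-24 / (xi*Sigma_s))
p = exp(-8.2152e+22 * 172.2 * 1e-24 / 1.62)
p = 1.6127e-04

1.6127e-04


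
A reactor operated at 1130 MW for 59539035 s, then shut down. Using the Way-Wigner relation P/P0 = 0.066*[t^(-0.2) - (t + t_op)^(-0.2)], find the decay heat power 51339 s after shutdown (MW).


P/P0 = 0.066 * [t^(-0.2) - (t + t_op)^(-0.2)]
P/P0 = 0.066 * [51339^(-0.2) - (51339 + 59539035)^(-0.2)]
P/P0 = 0.066 * [0.1142643 - 0.02785895] = 0.005702753
P = 1130 * 0.005702753 = 6.4441 MW

6.4441


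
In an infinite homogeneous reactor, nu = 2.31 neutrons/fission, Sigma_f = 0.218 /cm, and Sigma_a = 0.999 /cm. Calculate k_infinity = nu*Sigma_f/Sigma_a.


k_inf = nu * Sigma_f / Sigma_a
k_inf = 2.31 * 0.218 / 0.999
k_inf = 0.50408

0.50408


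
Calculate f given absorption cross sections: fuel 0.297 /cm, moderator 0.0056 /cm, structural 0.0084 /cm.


f = Sigma_a_fuel / (Sigma_a_fuel + Sigma_a_mod + Sigma_a_other)
f = 0.297 / (0.297 + 0.0056 + 0.0084)
f = 0.95498

0.95498


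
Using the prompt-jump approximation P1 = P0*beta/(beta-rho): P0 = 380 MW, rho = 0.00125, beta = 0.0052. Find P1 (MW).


P1/P0 = beta / (beta - rho)
P1/P0 = 0.0052 / (0.0052 - 0.00125) = 1.316456
P1 = 380 * 1.316456 = 500.25 MW

500.25


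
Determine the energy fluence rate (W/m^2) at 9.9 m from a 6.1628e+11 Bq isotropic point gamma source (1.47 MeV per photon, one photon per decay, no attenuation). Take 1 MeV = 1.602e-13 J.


psi = A * E * 1.602e-13 / (4*pi*r^2)
psi = 6.1628e+11 * 1.47 * 1.602e-13 / (4*pi*9.9^2)
psi = 1.1784e-04 W/m^2

1.1784e-04


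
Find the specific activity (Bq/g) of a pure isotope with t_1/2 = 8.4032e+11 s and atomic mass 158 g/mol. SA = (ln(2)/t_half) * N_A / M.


lambda = ln(2) / t_half = ln(2) / 8.4032e+11 = 8.248610e-13 /s
SA = lambda * N_A / M
SA = 8.248610e-13 * 6.022e23 / 158
SA = 3.1439e+09 Bq/g

3.1439e+09


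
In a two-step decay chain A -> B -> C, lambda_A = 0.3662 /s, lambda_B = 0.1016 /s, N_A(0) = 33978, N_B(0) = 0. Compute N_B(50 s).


N_B(t) = lambda_A * N_A0 / (lambda_B - lambda_A) * [exp(-lambda_A*t) - exp(-lambda_B*t)]
exp(-0.3662*50) = 1.117038e-08; exp(-0.1016*50) = 0.006219909
N_B = 0.3662 * 33978 / (0.1016 - 0.3662) * (1.117038e-08 - 0.006219909)
N_B = 292.49

292.49


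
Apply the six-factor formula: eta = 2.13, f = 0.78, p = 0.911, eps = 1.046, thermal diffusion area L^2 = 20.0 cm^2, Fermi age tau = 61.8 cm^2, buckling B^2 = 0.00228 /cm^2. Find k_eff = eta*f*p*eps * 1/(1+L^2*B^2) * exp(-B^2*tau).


k_inf = eta*f*p*eps = 2.13*0.78*0.911*1.046 = 1.583158
P_TNL = 1/(1 + L^2*B^2) = 1/(1 + 20.0*0.00228) = 0.9563887
P_FNL = exp(-B^2*tau) = exp(-0.00228*61.8) = 0.8685727
k_eff = k_inf * P_TNL * P_FNL = 1.583158 * 0.9563887 * 0.8685727
k_eff = 1.3151

1.3151


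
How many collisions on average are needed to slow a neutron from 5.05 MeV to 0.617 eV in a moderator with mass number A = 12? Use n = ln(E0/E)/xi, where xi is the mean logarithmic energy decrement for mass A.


xi = 1 + (A-1)^2/(2A)*ln((A-1)/(A+1)) = 0.1577690 (for A = 12)
n = ln(E0/E) / xi
n = ln(5.05e6 / 0.617) / 0.1577690
n = ln(8.184765e+06) / 0.1577690 = 100.89

100.89


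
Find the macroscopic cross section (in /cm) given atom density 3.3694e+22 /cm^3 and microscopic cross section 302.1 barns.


Sigma = N * sigma_barns * 1e-24
Sigma = 3.3694e+22 * 302.1 * 1e-24
Sigma = 10.179 /cm

10.179


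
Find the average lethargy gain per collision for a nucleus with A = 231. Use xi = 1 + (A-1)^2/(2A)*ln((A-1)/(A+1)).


xi = 1 + (A-1)^2/(2A) * ln((A-1)/(A+1))
xi = 1 + (231-1)^2/(2*231) * ln((231-1)/(231 +1))
xi = 0.0086331

0.0086331


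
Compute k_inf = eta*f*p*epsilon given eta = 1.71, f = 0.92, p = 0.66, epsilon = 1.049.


k_inf = eta * f * p * epsilon
k_inf = 1.71 * 0.92 * 0.66 * 1.049
k_inf = 1.0892

1.0892


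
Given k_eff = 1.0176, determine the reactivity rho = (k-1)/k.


rho = (k_eff - 1) / k_eff
rho = (1.0176 - 1) / 1.0176
rho = 0.017296

0.017296


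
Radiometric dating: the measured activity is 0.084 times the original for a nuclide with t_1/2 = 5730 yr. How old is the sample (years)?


lambda = ln(2) / t_half = ln(2) / 5730 = 1.209681e-04 /yr
t = -ln(A/A0) / lambda
t = -ln(0.084) / 1.209681e-04
t = 20476 yr

20476


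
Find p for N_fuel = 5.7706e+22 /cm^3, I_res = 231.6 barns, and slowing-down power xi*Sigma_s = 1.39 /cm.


p = exp(-N * I * 1e-24 / (xi*Sigma_s))
p = exp(-5.7706e+22 * 231.6 * 1e-24 / 1.39)
p = 6.6727e-05

6.6727e-05


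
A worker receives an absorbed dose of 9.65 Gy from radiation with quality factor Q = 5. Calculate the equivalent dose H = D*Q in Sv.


H = D * Q
H = 9.65 * 5
H = 48.250 Sv

48.250


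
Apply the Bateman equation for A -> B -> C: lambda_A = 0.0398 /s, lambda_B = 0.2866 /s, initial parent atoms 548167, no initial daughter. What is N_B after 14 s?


N_B(t) = lambda_A * N_A0 / (lambda_B - lambda_A) * [exp(-lambda_A*t) - exp(-lambda_B*t)]
exp(-0.0398*14) = 0.5728107; exp(-0.2866*14) = 0.01808993
N_B = 0.0398 * 548167 / (0.2866 - 0.0398) * (0.5728107 - 0.01808993)
N_B = 49037

49037


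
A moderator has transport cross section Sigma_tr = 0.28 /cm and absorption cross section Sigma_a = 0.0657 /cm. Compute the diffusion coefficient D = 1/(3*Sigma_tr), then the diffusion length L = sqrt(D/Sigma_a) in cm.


D = 1 / (3 * Sigma_tr) = 1 / (3 * 0.28) = 1.190476 cm
L = sqrt(D / Sigma_a)
L = sqrt(1.190476 / 0.0657)
L = 4.2567 cm

4.2567


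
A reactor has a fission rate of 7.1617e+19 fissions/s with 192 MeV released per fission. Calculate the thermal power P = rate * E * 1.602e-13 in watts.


P = fission_rate * E_MeV * 1.602e-13
P = 7.1617e+19 * 192 * 1.602e-13
P = 2.2028e+09 W

2.2028e+09


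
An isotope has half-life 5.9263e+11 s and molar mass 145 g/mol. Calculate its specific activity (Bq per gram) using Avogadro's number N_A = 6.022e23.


lambda = ln(2) / t_half = ln(2) / 5.9263e+11 = 1.169612e-12 /s
SA = lambda * N_A / M
SA = 1.169612e-12 * 6.022e23 / 145
SA = 4.8575e+09 Bq/g

4.8575e+09


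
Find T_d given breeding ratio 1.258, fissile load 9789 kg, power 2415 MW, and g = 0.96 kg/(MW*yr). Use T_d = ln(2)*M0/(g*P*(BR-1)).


Breeding gain G = BR - 1 = 1.258 - 1 = 0.258
Fissile production rate = g * P * G = 0.96 * 2415 * 0.258 = 598.1472 kg/yr
T_d = ln(2) * M0 / (g * P * G)
T_d = ln(2) * 9789 / 598.1472 = 11.344 yr

11.344


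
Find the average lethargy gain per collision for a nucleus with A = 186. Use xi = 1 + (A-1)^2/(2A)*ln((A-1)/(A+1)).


xi = 1 + (A-1)^2/(2A) * ln((A-1)/(A+1))
xi = 1 + (186-1)^2/(2*186) * ln((186-1)/(186 +1))
xi = 0.010714

0.010714


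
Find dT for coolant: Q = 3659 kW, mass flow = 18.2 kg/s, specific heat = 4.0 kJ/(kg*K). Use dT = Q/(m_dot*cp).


dT = Q / (m_dot * cp)
dT = 3659 / (18.2 * 4.0)
dT = 50.261 C

50.261


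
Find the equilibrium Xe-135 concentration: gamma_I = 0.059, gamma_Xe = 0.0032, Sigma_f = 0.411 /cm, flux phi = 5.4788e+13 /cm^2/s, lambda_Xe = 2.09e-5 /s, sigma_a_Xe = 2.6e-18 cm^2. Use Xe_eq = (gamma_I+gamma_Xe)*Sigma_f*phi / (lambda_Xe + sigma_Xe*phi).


Xe_eq = (gamma_I + gamma_Xe) * Sigma_f * phi / (lambda_Xe + sigma_Xe * phi)
Numerator = (0.059 + 0.0032) * 0.411 * 5.4788e+13 = 1.400611e+12
Denominator = 2.09e-5 + 2.6e-18 * 5.4788e+13 = 1.633488e-04
Xe_eq = 1.400611e+12 / 1.633488e-04 = 8.5744e+15 /cm^3

8.5744e+15


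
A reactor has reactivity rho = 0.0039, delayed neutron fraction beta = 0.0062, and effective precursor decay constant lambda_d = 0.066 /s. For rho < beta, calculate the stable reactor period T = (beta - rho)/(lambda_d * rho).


T = (beta - rho) / (lambda_d * rho)
T = (0.0062 - 0.0039) / (0.066 * 0.0039)
T = 8.9355 s

8.9355


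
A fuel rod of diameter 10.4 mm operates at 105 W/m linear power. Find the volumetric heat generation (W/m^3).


r = D / 2 / 1000 = 10.4 / 2 / 1000 = 0.0052 m
q''' = q' / (pi * r^2)
q''' = 105 / (pi * 0.0052^2)
q''' = 1.2360e+06 W/m^3

1.2360e+06


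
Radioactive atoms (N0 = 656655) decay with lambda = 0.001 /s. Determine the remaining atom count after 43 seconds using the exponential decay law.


N = N0 * exp(-lambda * t)
N = 656655 * exp(-0.001 * 43)
N = 629017

629017


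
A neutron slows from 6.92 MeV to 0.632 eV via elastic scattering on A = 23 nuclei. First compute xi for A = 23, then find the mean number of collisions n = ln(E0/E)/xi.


xi = 1 + (A-1)^2/(2A)*ln((A-1)/(A+1)) = 0.08448899 (for A = 23)
n = ln(E0/E) / xi
n = ln(6.92e6 / 0.632) / 0.08448899
n = ln(1.094937e+07) / 0.08448899 = 191.85

191.85


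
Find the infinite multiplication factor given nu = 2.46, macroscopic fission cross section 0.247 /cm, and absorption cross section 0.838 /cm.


k_inf = nu * Sigma_f / Sigma_a
k_inf = 2.46 * 0.247 / 0.838
k_inf = 0.72508

0.72508


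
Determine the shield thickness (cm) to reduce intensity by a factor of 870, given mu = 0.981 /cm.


x = ln(factor) / mu
x = ln(870) / 0.981
x = 6.8996 cm

6.8996


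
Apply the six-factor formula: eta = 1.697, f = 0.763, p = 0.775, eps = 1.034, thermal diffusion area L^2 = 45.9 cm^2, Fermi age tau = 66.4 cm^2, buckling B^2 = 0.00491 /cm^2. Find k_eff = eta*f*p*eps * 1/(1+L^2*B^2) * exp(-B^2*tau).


k_inf = eta*f*p*eps = 1.697*0.763*0.775*1.034 = 1.037597
P_TNL = 1/(1 + L^2*B^2) = 1/(1 + 45.9*0.00491) = 0.8160807
P_FNL = exp(-B^2*tau) = exp(-0.00491*66.4) = 0.7217879
k_eff = k_inf * P_TNL * P_FNL = 1.037597 * 0.8160807 * 0.7217879
k_eff = 0.61118

0.61118


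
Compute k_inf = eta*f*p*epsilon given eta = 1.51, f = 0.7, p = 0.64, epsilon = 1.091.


k_inf = eta * f * p * epsilon
k_inf = 1.51 * 0.7 * 0.64 * 1.091
k_inf = 0.73804

0.73804


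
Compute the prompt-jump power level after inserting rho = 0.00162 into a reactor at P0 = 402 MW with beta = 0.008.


P1/P0 = beta / (beta - rho)
P1/P0 = 0.008 / (0.008 - 0.00162) = 1.253918
P1 = 402 * 1.253918 = 504.08 MW

504.08


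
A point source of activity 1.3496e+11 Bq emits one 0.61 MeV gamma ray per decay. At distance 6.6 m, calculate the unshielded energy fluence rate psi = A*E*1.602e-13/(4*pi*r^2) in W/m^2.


psi = A * E * 1.602e-13 / (4*pi*r^2)
psi = 1.3496e+11 * 0.61 * 1.602e-13 / (4*pi*6.6^2)
psi = 2.4093e-05 W/m^2

2.4093e-05


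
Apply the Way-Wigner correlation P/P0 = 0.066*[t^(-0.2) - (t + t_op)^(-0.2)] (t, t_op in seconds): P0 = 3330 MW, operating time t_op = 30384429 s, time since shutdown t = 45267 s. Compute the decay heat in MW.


P/P0 = 0.066 * [t^(-0.2) - (t + t_op)^(-0.2)]
P/P0 = 0.066 * [45267^(-0.2) - (45267 + 30384429)^(-0.2)]
P/P0 = 0.066 * [0.1171773 - 0.03186695] = 0.005630483
P = 3330 * 0.005630483 = 18.750 MW

18.750


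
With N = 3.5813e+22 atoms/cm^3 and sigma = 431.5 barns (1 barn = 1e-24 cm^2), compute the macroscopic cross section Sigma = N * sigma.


Sigma = N * sigma_barns * 1e-24
Sigma = 3.5813e+22 * 431.5 * 1e-24
Sigma = 15.453 /cm

15.453


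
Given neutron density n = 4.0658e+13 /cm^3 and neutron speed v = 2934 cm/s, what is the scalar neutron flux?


phi = n * v
phi = 4.0658e+13 * 2934
phi = 1.1929e+17 /cm^2/s

1.1929e+17


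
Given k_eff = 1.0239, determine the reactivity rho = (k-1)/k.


rho = (k_eff - 1) / k_eff
rho = (1.0239 - 1) / 1.0239
rho = 0.023342

0.023342


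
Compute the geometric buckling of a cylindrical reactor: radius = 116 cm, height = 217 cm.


B^2 = (2.405/R)^2 + (pi/H)^2
B^2 = (2.405/116)^2 + (pi/217)^2
B^2 = 6.3944e-04 /cm^2

6.3944e-04


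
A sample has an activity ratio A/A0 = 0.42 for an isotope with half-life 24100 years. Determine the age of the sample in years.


lambda = ln(2) / t_half = ln(2) / 24100 = 2.876129e-05 /yr
t = -ln(A/A0) / lambda
t = -ln(0.42) / 2.876129e-05
t = 30162 yr

30162


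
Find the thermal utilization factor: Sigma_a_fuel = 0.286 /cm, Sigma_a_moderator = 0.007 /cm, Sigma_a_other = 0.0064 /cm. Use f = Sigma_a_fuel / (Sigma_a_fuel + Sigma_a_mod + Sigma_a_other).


f = Sigma_a_fuel / (Sigma_a_fuel + Sigma_a_mod + Sigma_a_other)
f = 0.286 / (0.286 + 0.007 + 0.0064)
f = 0.95524

0.95524


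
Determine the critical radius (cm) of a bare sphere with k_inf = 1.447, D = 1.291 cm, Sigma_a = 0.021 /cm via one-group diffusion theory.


L^2 = D / Sigma_a = 1.291 / 0.021 = 61.47619 cm^2
B_m^2 = (k_inf - 1) / L^2 = (1.447 - 1) / 61.47619 = 0.007271108 /cm^2
For a bare sphere: B_g = pi/R, so R_c = pi / sqrt(B_m^2)
R_c = pi / sqrt(0.007271108) = 36.843 cm

36.843


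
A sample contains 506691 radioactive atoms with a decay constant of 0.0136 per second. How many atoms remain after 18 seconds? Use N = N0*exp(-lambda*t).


N = N0 * exp(-lambda * t)
N = 506691 * exp(-0.0136 * 18)
N = 396669

396669


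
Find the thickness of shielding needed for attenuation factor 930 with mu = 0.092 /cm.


x = ln(factor) / mu
x = ln(930) / 0.092
x = 74.295 cm

74.295


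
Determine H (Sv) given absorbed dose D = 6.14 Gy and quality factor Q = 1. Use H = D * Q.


H = D * Q
H = 6.14 * 1
H = 6.1400 Sv

6.1400


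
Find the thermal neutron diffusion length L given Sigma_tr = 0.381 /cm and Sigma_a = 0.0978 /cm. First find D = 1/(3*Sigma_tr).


D = 1 / (3 * Sigma_tr) = 1 / (3 * 0.381) = 0.8748906 cm
L = sqrt(D / Sigma_a)
L = sqrt(0.8748906 / 0.0978)
L = 2.9909 cm

2.9909


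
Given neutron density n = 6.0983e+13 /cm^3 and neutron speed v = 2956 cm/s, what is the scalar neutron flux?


phi = n * v
phi = 6.0983e+13 * 2956
phi = 1.8027e+17 /cm^2/s

1.8027e+17


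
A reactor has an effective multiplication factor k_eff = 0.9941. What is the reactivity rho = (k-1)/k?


rho = (k_eff - 1) / k_eff
rho = (0.9941 - 1) / 0.9941
rho = -0.0059350

-0.0059350


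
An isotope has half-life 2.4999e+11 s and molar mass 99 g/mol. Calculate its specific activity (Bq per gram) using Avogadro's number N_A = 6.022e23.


lambda = ln(2) / t_half = ln(2) / 2.4999e+11 = 2.772700e-12 /s
SA = lambda * N_A / M
SA = 2.772700e-12 * 6.022e23 / 99
SA = 1.6866e+10 Bq/g

1.6866e+10


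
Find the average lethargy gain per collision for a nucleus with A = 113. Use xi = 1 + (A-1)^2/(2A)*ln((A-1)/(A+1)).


xi = 1 + (A-1)^2/(2A) * ln((A-1)/(A+1))
xi = 1 + (113-1)^2/(2*113) * ln((113-1)/(113 +1))
xi = 0.017595

0.017595


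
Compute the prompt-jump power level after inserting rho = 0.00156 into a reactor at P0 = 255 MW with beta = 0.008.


P1/P0 = beta / (beta - rho)
P1/P0 = 0.008 / (0.008 - 0.00156) = 1.242236
P1 = 255 * 1.242236 = 316.77 MW

316.77


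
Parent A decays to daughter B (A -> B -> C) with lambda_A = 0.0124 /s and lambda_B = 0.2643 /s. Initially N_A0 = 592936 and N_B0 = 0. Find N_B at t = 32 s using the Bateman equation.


N_B(t) = lambda_A * N_A0 / (lambda_B - lambda_A) * [exp(-lambda_A*t) - exp(-lambda_B*t)]
exp(-0.0124*32) = 0.6724685; exp(-0.2643*32) = 2.122809e-04
N_B = 0.0124 * 592936 / (0.2643 - 0.0124) * (0.6724685 - 2.122809e-04)
N_B = 19622

19622


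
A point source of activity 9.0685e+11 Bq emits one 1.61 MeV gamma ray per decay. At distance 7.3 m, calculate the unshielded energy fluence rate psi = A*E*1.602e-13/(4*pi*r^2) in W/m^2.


psi = A * E * 1.602e-13 / (4*pi*r^2)
psi = 9.0685e+11 * 1.61 * 1.602e-13 / (4*pi*7.3^2)
psi = 3.4928e-04 W/m^2

3.4928e-04


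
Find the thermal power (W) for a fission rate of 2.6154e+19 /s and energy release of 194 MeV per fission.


P = fission_rate * E_MeV * 1.602e-13
P = 2.6154e+19 * 194 * 1.602e-13
P = 8.1283e+08 W

8.1283e+08


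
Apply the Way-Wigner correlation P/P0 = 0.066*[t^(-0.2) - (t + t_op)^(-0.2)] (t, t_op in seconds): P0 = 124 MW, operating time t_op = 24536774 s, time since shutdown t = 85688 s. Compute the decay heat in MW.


P/P0 = 0.066 * [t^(-0.2) - (t + t_op)^(-0.2)]
P/P0 = 0.066 * [85688^(-0.2) - (85688 + 24536774)^(-0.2)]
P/P0 = 0.066 * [0.1031374 - 0.03324556] = 0.004612861
P = 124 * 0.004612861 = 0.57199 MW

0.57199


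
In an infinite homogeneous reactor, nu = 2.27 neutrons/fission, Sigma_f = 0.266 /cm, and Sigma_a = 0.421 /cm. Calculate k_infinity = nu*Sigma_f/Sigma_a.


k_inf = nu * Sigma_f / Sigma_a
k_inf = 2.27 * 0.266 / 0.421
k_inf = 1.4343

1.4343


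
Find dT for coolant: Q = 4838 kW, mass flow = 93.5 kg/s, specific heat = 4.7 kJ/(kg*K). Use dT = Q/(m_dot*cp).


dT = Q / (m_dot * cp)
dT = 4838 / (93.5 * 4.7)
dT = 11.009 C

11.009


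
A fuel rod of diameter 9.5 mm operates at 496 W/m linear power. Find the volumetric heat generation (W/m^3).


r = D / 2 / 1000 = 9.5 / 2 / 1000 = 0.00475 m
q''' = q' / (pi * r^2)
q''' = 496 / (pi * 0.00475^2)
q''' = 6.9975e+06 W/m^3

6.9975e+06


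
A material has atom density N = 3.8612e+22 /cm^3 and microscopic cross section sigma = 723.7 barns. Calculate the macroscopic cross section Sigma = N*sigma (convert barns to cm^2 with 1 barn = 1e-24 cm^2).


Sigma = N * sigma_barns * 1e-24
Sigma = 3.8612e+22 * 723.7 * 1e-24
Sigma = 27.944 /cm

27.944


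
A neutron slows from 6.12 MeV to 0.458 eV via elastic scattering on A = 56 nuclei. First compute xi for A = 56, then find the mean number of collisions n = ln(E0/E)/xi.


xi = 1 + (A-1)^2/(2A)*ln((A-1)/(A+1)) = 0.03529286 (for A = 56)
n = ln(E0/E) / xi
n = ln(6.12e6 / 0.458) / 0.03529286
n = ln(1.336245e+07) / 0.03529286 = 464.91

464.91


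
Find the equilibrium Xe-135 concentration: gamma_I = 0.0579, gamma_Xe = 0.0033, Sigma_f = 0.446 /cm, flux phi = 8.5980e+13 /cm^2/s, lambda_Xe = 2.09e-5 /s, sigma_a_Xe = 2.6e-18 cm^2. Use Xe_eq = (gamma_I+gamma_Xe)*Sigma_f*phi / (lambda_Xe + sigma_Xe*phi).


Xe_eq = (gamma_I + gamma_Xe) * Sigma_f * phi / (lambda_Xe + sigma_Xe * phi)
Numerator = (0.0579 + 0.0033) * 0.446 * 8.5980e+13 = 2.346841e+12
Denominator = 2.09e-5 + 2.6e-18 * 8.5980e+13 = 2.444480e-04
Xe_eq = 2.346841e+12 / 2.444480e-04 = 9.6006e+15 /cm^3

9.6006e+15


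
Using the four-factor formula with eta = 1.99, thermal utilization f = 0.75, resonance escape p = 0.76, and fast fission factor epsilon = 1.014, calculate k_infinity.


k_inf = eta * f * p * epsilon
k_inf = 1.99 * 0.75 * 0.76 * 1.014
k_inf = 1.1502

1.1502


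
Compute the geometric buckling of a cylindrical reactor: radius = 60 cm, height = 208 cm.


B^2 = (2.405/R)^2 + (pi/H)^2
B^2 = (2.405/60)^2 + (pi/208)^2
B^2 = 0.0018348 /cm^2

0.0018348


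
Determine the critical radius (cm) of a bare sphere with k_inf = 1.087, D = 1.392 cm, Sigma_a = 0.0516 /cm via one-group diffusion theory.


L^2 = D / Sigma_a = 1.392 / 0.0516 = 26.97674 cm^2
B_m^2 = (k_inf - 1) / L^2 = (1.087 - 1) / 26.97674 = 0.003225001 /cm^2
For a bare sphere: B_g = pi/R, so R_c = pi / sqrt(B_m^2)
R_c = pi / sqrt(0.003225001) = 55.320 cm

55.320


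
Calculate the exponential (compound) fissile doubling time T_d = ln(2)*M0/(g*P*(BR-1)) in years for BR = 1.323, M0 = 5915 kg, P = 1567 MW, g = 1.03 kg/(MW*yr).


Breeding gain G = BR - 1 = 1.323 - 1 = 0.323
Fissile production rate = g * P * G = 1.03 * 1567 * 0.323 = 521.32523 kg/yr
T_d = ln(2) * M0 / (g * P * G)
T_d = ln(2) * 5915 / 521.32523 = 7.8645 yr

7.8645


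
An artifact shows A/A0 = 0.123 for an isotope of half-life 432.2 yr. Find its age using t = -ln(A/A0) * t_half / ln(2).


lambda = ln(2) / t_half = ln(2) / 432.2 = 0.001603765 /yr
t = -ln(A/A0) / lambda
t = -ln(0.123) / 0.001603765
t = 1306.7 yr

1306.7


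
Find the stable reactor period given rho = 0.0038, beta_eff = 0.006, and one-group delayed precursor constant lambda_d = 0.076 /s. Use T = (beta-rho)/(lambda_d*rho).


T = (beta - rho) / (lambda_d * rho)
T = (0.006 - 0.0038) / (0.076 * 0.0038)
T = 7.6177 s

7.6177


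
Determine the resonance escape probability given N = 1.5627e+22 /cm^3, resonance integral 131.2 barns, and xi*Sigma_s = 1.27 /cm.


p = exp(-N * I * 1e-24 / (xi*Sigma_s))
p = exp(-1.5627e+22 * 131.2 * 1e-24 / 1.27)
p = 0.19901

0.19901


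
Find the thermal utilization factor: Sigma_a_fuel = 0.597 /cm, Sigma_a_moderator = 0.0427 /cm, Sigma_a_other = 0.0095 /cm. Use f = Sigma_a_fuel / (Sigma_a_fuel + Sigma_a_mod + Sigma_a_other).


f = Sigma_a_fuel / (Sigma_a_fuel + Sigma_a_mod + Sigma_a_other)
f = 0.597 / (0.597 + 0.0427 + 0.0095)
f = 0.91959

0.91959
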